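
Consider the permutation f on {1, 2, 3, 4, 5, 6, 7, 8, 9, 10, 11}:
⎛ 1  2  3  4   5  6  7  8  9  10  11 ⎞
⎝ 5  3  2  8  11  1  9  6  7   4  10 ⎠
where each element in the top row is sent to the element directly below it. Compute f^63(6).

6

Tracing 6 → 1 → … returns to 6 after 7 steps, so 6 lies in a 7-cycle (1 5 11 10 4 8 6).
On a 7-cycle, f^7 is the identity, so f^63 = f^0 there (63 ≡ 0 mod 7).
So f^63(6) = 6.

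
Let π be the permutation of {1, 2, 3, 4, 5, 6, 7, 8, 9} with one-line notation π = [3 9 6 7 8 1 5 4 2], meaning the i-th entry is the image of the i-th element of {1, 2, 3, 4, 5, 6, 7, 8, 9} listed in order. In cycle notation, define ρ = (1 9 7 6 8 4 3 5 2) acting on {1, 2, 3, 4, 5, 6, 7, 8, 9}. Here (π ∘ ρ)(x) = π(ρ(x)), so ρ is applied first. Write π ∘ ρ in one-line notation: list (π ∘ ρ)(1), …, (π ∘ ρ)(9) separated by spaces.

2 3 8 6 9 4 1 7 5

(π ∘ ρ)(x) = π(ρ(x)). Computing each image: π(ρ(1)) = π(9) = 2, π(ρ(2)) = π(1) = 3, π(ρ(3)) = π(5) = 8, π(ρ(4)) = π(3) = 6, π(ρ(5)) = π(2) = 9, π(ρ(6)) = π(8) = 4, π(ρ(7)) = π(6) = 1, π(ρ(8)) = π(4) = 7, π(ρ(9)) = π(7) = 5.
Hence π ∘ ρ = [2 3 8 6 9 4 1 7 5].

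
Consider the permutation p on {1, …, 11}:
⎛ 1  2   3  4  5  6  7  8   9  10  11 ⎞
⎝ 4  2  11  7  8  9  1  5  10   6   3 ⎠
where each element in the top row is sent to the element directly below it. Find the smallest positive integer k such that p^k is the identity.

Writing p as disjoint cycles, the cycle lengths are 3, 3, 2, 2, 1.
Since disjoint cycles commute, ord(p) = lcm(3, 3, 2, 2) = 6.

6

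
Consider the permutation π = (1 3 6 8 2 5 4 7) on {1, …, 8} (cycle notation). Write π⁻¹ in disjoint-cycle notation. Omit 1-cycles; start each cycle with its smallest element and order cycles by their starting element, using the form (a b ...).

(1 7 4 5 2 8 6 3)

Inverting a permutation written in cycle notation just reverses the order within every cycle.
After reversing and putting each cycle's least element first, π⁻¹ = (1 7 4 5 2 8 6 3).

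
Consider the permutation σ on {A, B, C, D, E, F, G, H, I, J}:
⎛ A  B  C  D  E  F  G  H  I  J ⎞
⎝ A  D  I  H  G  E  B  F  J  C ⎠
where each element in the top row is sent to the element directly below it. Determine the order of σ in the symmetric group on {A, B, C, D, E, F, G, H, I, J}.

6

Writing σ as disjoint cycles, the cycle lengths are 6, 3, 1.
The order is lcm(6, 3) = 6.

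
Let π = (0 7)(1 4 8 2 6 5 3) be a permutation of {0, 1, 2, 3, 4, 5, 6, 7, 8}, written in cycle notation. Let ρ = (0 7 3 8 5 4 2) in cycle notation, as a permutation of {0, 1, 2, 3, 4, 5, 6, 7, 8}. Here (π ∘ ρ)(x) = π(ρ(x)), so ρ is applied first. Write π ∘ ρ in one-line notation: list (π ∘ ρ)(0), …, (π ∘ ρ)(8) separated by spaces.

0 4 7 2 6 8 5 1 3

Chase each element through ρ then π: 0 → 7 → 0; 1 → 1 → 4; 2 → 0 → 7; 3 → 8 → 2; 4 → 2 → 6; 5 → 4 → 8; 6 → 6 → 5; 7 → 3 → 1; 8 → 5 → 3.
Collecting the images, π ∘ ρ = [0 4 7 2 6 8 5 1 3].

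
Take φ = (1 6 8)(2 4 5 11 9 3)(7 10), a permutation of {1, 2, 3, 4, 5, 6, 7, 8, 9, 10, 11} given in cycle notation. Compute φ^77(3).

3 lies in the 6-cycle (2 4 5 11 9 3).
On a 6-cycle, φ^6 is the identity, so φ^77 = φ^5 there (77 ≡ 5 mod 6).
Stepping 5 places around the cycle: 3 → 2 → 4 → 5 → 11 → 9.

9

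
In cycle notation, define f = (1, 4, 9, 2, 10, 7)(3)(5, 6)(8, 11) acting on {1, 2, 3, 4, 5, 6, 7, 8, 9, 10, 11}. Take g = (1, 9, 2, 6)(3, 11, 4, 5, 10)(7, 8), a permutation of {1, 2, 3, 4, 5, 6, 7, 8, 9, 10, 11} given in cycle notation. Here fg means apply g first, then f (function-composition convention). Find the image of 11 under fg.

First apply g: g(11) = 4, then f(4) = 9. Thus (fg)(11) = 9.

9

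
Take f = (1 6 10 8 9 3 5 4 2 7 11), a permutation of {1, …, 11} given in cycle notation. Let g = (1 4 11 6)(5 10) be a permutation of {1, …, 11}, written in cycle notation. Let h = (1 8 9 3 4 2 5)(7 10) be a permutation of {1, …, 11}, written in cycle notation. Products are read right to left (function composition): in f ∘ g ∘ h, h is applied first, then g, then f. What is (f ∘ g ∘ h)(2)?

8

(f ∘ g ∘ h)(2) = f(g(h(2))). h(2) = 5, then g(5) = 10, then f(10) = 8, so the result is 8.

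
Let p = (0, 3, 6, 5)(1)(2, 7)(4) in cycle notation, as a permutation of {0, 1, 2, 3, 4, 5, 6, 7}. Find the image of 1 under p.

The 1-cycle (1) fixes 1, so p(1) = 1.

1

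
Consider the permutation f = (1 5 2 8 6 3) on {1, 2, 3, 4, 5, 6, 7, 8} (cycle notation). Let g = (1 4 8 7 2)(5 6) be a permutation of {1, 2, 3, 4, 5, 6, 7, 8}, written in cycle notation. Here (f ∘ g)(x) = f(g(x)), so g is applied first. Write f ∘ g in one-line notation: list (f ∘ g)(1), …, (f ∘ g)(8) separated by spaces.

(f ∘ g)(x) = f(g(x)). Computing each image: f(g(1)) = f(4) = 4, f(g(2)) = f(1) = 5, f(g(3)) = f(3) = 1, f(g(4)) = f(8) = 6, f(g(5)) = f(6) = 3, f(g(6)) = f(5) = 2, f(g(7)) = f(2) = 8, f(g(8)) = f(7) = 7.
Hence f ∘ g = [4 5 1 6 3 2 8 7].

4 5 1 6 3 2 8 7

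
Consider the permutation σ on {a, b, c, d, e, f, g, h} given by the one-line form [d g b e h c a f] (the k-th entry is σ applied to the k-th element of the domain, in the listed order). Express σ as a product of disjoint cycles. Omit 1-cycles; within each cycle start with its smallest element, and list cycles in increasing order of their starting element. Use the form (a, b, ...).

Iterating σ from a gives a → d → e → h → f → c → b → g → a; that is the 8-cycle (a, d, e, h, f, c, b, g).
Repeating from the next unused element and collecting all non-trivial cycles gives (a, d, e, h, f, c, b, g).

(a, d, e, h, f, c, b, g)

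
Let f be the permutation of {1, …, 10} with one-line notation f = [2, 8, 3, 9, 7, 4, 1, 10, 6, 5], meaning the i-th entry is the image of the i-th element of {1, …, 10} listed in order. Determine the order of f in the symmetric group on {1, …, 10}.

The disjoint-cycle form of f has cycle lengths 6, 3, 1.
The order is lcm(6, 3) = 6.

6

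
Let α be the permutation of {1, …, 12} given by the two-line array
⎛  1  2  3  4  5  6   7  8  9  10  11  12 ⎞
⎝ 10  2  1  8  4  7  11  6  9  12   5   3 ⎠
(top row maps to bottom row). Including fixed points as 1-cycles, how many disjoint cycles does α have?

4

The cycle decomposition is (1 10 12 3)(2)(4 8 6 7 11 5)(9), which has 4 cycles (counting 1-cycles).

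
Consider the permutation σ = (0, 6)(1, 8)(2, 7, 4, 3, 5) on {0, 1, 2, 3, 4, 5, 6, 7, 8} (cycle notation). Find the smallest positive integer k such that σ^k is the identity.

10

The disjoint cycles have lengths 5, 2, 2.
The order is lcm(5, 2, 2) = 10.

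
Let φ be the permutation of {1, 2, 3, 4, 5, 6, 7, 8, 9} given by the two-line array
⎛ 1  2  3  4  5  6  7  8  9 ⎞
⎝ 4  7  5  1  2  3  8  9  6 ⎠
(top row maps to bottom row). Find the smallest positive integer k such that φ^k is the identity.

14

Writing φ as disjoint cycles, the cycle lengths are 7, 2.
Since disjoint cycles commute, ord(φ) = lcm(7, 2) = 14.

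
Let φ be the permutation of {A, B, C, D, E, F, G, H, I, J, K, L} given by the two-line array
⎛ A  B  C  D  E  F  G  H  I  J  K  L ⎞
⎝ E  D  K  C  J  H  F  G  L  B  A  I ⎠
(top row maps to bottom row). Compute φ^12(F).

Tracing F → H → … returns to F after 3 steps, so F lies in a 3-cycle (F, H, G).
On a 3-cycle, φ^3 is the identity, so φ^12 = φ^0 there (12 ≡ 0 mod 3).
So φ^12(F) = F.

F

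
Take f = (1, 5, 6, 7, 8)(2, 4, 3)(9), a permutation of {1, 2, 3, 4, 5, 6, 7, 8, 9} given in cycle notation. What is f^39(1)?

1 lies in the 5-cycle (1, 5, 6, 7, 8).
Since the cycle has length 5, f^39 acts on it the same as f^4 (39 mod 5 = 4).
Stepping 4 places around the cycle: 1 → 5 → 6 → 7 → 8.

8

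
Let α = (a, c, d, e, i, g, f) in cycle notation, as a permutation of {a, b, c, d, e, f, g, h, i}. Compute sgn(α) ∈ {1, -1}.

1

The cycle lengths are 7, 1, 1.
A cycle of length ℓ contributes ℓ−1 transpositions, so α is a product of 6 transpositions — even.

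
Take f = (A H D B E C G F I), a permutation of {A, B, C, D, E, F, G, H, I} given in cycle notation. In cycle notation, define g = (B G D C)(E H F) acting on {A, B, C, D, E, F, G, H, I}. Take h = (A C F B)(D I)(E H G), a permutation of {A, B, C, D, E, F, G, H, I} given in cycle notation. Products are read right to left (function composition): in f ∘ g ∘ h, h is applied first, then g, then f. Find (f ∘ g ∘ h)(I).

G

Chase I: h(I) = D; g(D) = C; f(C) = G. Hence (f ∘ g ∘ h)(I) = G.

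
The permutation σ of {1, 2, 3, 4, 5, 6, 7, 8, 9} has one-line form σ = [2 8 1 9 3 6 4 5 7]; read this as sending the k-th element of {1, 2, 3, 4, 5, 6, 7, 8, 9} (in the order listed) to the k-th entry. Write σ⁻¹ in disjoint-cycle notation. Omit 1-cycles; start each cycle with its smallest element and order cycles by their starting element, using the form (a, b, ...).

(1, 3, 5, 8, 2)(4, 7, 9)

First write σ in disjoint cycles: (1, 2, 8, 5, 3)(4, 9, 7).
Reversing each cycle (and rotating so the smallest element leads) gives σ⁻¹ = (1, 3, 5, 8, 2)(4, 7, 9).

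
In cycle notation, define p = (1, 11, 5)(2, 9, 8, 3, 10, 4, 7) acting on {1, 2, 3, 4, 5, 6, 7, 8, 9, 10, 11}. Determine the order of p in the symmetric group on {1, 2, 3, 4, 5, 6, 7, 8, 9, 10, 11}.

The disjoint cycles have lengths 7, 3, 1.
Since disjoint cycles commute, ord(p) = lcm(7, 3) = 21.

21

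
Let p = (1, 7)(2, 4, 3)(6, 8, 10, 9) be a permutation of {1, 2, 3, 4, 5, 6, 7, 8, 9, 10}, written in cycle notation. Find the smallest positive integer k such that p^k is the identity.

12

The disjoint cycles have lengths 4, 3, 2, 1.
Since disjoint cycles commute, ord(p) = lcm(4, 3, 2) = 12.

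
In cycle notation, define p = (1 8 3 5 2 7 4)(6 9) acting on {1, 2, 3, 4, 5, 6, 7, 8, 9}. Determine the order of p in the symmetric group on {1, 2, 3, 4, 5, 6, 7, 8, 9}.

The cycle type of p is (7, 2).
The order is lcm(7, 2) = 14.

14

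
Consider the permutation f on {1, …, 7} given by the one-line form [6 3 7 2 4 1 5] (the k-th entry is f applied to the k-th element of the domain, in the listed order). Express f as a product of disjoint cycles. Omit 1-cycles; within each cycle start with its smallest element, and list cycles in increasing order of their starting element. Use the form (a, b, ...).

Iterating f from 1 gives 1 → 6 → 1; that is the 2-cycle (1, 6).
Repeating from the next unused element and collecting all non-trivial cycles gives (1, 6)(2, 3, 7, 5, 4).

(1, 6)(2, 3, 7, 5, 4)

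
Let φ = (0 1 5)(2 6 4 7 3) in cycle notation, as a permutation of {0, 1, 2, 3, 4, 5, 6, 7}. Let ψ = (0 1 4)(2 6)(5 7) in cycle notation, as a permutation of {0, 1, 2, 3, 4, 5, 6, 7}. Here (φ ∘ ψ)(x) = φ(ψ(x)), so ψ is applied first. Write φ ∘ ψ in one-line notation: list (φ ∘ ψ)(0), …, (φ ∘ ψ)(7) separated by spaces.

5 7 4 2 1 3 6 0

Chase each element through ψ then φ: 0 → 1 → 5; 1 → 4 → 7; 2 → 6 → 4; 3 → 3 → 2; 4 → 0 → 1; 5 → 7 → 3; 6 → 2 → 6; 7 → 5 → 0.
So φ ∘ ψ in one-line form is 5 7 4 2 1 3 6 0.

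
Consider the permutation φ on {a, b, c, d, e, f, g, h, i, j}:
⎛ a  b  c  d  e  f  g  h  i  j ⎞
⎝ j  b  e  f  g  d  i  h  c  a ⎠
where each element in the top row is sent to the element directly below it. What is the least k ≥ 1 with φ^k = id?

The disjoint-cycle form of φ has cycle lengths 4, 2, 2, 1, 1.
The order of φ is the least common multiple of its cycle lengths: lcm(4, 2, 2) = 4.

4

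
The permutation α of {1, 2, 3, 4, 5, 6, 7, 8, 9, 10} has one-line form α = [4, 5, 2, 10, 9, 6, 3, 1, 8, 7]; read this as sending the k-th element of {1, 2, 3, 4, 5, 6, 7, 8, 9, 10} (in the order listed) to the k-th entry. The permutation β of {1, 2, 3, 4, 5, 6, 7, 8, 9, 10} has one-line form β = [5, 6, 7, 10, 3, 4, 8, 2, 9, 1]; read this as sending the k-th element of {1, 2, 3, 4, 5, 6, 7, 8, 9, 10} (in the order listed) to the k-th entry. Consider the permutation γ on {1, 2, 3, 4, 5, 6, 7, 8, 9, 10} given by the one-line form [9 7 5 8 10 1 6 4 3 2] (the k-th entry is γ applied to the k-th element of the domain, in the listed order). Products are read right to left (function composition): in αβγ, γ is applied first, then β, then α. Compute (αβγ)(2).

1

Apply the permutations in order: γ(2) = 7, then β(7) = 8, then α(8) = 1. So (αβγ)(2) = 1.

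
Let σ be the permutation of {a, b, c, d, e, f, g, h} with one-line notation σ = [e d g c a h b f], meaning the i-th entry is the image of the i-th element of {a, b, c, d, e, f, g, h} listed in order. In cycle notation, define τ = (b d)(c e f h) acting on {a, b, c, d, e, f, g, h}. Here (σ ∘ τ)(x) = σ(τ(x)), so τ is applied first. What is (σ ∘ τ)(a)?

(σ ∘ τ)(a) = σ(τ(a)). τ(a) = a, then σ(a) = e. So (σ ∘ τ)(a) = e.

e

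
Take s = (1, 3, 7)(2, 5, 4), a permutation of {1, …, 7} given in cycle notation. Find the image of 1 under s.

3

1 appears in (1, 3, 7); the next entry (wrapping around) is 3.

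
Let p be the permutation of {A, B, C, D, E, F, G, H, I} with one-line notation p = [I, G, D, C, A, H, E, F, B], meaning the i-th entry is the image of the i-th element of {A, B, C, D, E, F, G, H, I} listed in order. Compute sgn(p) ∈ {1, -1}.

1

In disjoint-cycle form the cycle lengths are 5, 2, 2.
A cycle is odd iff its length is even; p has 2 even-length cycles, so sgn(p) = (−1)^2 and p is even.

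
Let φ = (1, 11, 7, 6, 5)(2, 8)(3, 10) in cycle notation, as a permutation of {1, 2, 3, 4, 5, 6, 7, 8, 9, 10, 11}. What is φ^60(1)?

1 lies in the 5-cycle (1, 11, 7, 6, 5).
Since the cycle has length 5, φ^60 acts on it the same as φ^0 (60 mod 5 = 0).
So φ^60(1) = 1.

1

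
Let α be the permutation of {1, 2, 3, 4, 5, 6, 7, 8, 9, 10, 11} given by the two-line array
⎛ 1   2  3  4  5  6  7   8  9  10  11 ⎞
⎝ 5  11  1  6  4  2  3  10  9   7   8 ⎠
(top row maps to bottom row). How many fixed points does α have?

The fixed points (elements with α(x) = x) are {9}, so there is 1.

1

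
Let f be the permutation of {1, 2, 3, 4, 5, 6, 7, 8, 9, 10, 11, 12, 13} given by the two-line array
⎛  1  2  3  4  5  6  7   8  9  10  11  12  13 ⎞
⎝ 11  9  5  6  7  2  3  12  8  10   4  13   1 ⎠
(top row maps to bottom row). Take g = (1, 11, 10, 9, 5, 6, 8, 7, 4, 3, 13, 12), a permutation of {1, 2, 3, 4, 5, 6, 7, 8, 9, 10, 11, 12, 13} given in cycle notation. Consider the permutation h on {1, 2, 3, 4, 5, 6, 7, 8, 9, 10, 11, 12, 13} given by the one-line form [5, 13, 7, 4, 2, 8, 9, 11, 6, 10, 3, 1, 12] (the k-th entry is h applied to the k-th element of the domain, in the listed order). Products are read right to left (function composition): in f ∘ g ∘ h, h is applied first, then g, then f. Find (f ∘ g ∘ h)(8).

(f ∘ g ∘ h)(8) = f(g(h(8))). h(8) = 11, then g(11) = 10, then f(10) = 10, so the result is 10.

10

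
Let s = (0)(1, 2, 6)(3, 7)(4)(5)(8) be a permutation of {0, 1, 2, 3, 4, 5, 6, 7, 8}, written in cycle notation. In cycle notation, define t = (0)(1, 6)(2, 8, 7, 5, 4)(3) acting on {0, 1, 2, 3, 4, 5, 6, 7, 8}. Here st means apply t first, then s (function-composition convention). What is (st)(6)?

t(6) = 1, then s(1) = 2; composing gives (st)(6) = 2.

2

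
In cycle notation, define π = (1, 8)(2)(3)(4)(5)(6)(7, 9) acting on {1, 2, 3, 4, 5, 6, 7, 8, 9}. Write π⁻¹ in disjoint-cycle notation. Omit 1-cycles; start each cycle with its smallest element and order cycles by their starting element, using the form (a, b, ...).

If π sends a → b within a cycle, π⁻¹ sends b → a; equivalently, reverse each cycle.
Reversing each cycle of π and rotating so the smallest element leads gives (1, 8)(7, 9).

(1, 8)(7, 9)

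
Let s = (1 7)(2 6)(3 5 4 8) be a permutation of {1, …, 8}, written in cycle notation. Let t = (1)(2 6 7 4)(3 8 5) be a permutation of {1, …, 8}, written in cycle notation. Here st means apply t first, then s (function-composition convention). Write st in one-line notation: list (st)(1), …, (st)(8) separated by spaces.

7 2 3 6 5 1 8 4

(st)(x) = s(t(x)). Computing each image: s(t(1)) = s(1) = 7, s(t(2)) = s(6) = 2, s(t(3)) = s(8) = 3, s(t(4)) = s(2) = 6, s(t(5)) = s(3) = 5, s(t(6)) = s(7) = 1, s(t(7)) = s(4) = 8, s(t(8)) = s(5) = 4.
Hence st = [7 2 3 6 5 1 8 4].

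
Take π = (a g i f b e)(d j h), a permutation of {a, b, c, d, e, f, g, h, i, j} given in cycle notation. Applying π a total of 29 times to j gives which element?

d

j lies in the 3-cycle (d j h).
Powers repeat with period 3 on this cycle, and 29 mod 3 = 2, so π^29(j) = π^2(j).
Stepping 2 places around the cycle: j → h → d.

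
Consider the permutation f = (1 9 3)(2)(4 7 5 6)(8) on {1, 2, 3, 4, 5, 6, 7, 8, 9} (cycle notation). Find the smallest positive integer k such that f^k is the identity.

12

The disjoint cycles have lengths 4, 3, 1, 1.
Since disjoint cycles commute, ord(f) = lcm(4, 3) = 12.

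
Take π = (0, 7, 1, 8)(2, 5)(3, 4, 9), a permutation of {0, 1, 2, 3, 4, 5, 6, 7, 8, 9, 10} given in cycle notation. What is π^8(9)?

4

9 lies in the 3-cycle (3, 4, 9).
On a 3-cycle, π^3 is the identity, so π^8 = π^2 there (8 ≡ 2 mod 3).
Stepping 2 places around the cycle: 9 → 3 → 4.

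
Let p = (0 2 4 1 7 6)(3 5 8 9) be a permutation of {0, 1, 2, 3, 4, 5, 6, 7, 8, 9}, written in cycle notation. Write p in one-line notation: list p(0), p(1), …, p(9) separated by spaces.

Each element maps to the next entry in its cycle (wrapping to the front): 0↦2, 1↦7, 2↦4, 3↦5, 4↦1, 5↦8, 6↦0, 7↦6, 8↦9, 9↦3.
Listing these in domain order gives 2 7 4 5 1 8 0 6 9 3.

2 7 4 5 1 8 0 6 9 3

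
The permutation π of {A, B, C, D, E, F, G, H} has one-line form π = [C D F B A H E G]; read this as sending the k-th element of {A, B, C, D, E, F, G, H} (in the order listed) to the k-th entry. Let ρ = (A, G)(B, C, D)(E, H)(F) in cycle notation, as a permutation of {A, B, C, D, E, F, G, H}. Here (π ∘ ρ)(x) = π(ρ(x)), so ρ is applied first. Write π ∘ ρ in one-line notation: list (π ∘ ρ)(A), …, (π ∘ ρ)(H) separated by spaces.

(π ∘ ρ)(x) = π(ρ(x)). Computing each image: π(ρ(A)) = π(G) = E, π(ρ(B)) = π(C) = F, π(ρ(C)) = π(D) = B, π(ρ(D)) = π(B) = D, π(ρ(E)) = π(H) = G, π(ρ(F)) = π(F) = H, π(ρ(G)) = π(A) = C, π(ρ(H)) = π(E) = A.
Hence π ∘ ρ = [E F B D G H C A].

E F B D G H C A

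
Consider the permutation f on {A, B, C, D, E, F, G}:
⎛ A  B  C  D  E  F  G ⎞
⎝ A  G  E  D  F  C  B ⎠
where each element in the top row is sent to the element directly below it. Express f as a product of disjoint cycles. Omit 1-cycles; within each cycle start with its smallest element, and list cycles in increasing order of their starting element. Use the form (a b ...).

(B G)(C E F)

Start at B and follow images: B → G → B, giving the cycle (B G).
Continuing from each remaining unvisited element yields (B G)(C E F).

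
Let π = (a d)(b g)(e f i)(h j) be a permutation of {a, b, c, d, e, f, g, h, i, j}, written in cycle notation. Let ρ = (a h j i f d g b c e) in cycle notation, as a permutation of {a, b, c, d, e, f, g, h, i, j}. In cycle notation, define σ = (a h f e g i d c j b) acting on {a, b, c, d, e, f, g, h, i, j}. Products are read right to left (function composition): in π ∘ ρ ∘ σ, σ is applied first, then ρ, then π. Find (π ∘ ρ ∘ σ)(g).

Chase g: σ(g) = i; ρ(i) = f; π(f) = i. Hence (π ∘ ρ ∘ σ)(g) = i.

i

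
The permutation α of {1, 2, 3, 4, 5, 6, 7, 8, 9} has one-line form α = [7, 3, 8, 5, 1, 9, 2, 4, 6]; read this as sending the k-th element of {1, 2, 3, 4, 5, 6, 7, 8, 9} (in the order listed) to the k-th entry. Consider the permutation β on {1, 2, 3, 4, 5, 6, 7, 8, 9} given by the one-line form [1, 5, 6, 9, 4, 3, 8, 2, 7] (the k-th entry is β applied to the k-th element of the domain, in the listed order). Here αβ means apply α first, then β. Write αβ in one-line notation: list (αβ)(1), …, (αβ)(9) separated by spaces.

For each element, apply α then β: 1 → 7 → 8; 2 → 3 → 6; 3 → 8 → 2; 4 → 5 → 4; 5 → 1 → 1; 6 → 9 → 7; 7 → 2 → 5; 8 → 4 → 9; 9 → 6 → 3.
Collecting the images, αβ = [8 6 2 4 1 7 5 9 3].

8 6 2 4 1 7 5 9 3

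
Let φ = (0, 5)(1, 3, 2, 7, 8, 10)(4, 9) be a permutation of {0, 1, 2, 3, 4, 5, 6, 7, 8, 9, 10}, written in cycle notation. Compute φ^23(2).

2 lies in the 6-cycle (1, 3, 2, 7, 8, 10).
On a 6-cycle, φ^6 is the identity, so φ^23 = φ^5 there (23 ≡ 5 mod 6).
Advancing 5 steps from 2: 2 → 7 → 8 → 10 → 1 → 3.

3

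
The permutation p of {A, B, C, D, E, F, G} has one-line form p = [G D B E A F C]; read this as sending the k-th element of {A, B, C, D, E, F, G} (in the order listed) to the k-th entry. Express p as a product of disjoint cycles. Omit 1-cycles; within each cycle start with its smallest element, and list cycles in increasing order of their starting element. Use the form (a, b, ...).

(A, G, C, B, D, E)

Iterating p from A gives A → G → C → B → D → E → A; that is the 6-cycle (A, G, C, B, D, E).
Repeating from the next unused element and collecting all non-trivial cycles gives (A, G, C, B, D, E).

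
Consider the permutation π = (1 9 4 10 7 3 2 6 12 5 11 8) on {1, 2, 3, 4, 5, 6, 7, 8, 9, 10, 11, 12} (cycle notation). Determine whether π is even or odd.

odd

The cycle lengths are 12.
A cycle of length ℓ contributes ℓ−1 transpositions, so π is a product of 11 transpositions — odd.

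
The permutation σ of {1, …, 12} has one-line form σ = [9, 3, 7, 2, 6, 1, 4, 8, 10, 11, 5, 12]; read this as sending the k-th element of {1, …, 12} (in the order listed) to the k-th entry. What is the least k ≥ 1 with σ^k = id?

12

Decomposing into disjoint cycles gives cycle lengths 6, 4, 1, 1.
Since disjoint cycles commute, ord(σ) = lcm(6, 4) = 12.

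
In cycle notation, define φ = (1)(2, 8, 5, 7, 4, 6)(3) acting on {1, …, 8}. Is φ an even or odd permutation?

The cycle lengths are 6, 1, 1.
A cycle is odd iff its length is even; φ has 1 even-length cycle, so sgn(φ) = (−1)^1 and φ is odd.

odd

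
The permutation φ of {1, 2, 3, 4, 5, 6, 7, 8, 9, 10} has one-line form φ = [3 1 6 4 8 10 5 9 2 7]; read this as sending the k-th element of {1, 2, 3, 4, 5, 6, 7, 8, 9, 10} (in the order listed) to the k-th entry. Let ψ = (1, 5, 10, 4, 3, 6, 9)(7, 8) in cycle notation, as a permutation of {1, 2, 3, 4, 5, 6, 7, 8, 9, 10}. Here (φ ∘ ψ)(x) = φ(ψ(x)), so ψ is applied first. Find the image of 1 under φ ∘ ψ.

8

First apply ψ: ψ(1) = 5, then φ(5) = 8. Thus (φ ∘ ψ)(1) = 8.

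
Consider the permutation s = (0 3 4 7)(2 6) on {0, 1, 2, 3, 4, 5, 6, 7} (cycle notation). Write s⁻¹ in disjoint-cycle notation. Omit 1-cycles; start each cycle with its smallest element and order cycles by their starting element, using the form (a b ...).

If s sends a → b within a cycle, s⁻¹ sends b → a; equivalently, reverse each cycle.
After reversing and putting each cycle's least element first, s⁻¹ = (0 7 4 3)(2 6).

(0 7 4 3)(2 6)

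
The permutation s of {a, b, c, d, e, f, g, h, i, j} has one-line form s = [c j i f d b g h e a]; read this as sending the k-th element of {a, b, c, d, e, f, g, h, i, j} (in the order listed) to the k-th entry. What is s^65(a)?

c

Tracing a → c → … returns to a after 8 steps, so a lies in an 8-cycle (a c i e d f b j).
Powers repeat with period 8 on this cycle, and 65 mod 8 = 1, so s^65(a) = s^1(a).
Stepping 1 place around the cycle: a → c.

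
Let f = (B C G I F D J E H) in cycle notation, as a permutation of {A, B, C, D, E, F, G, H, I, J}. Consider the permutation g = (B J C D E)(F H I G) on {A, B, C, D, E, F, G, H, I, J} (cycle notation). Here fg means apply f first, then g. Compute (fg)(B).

D

f(B) = C, then g(C) = D; composing gives (fg)(B) = D.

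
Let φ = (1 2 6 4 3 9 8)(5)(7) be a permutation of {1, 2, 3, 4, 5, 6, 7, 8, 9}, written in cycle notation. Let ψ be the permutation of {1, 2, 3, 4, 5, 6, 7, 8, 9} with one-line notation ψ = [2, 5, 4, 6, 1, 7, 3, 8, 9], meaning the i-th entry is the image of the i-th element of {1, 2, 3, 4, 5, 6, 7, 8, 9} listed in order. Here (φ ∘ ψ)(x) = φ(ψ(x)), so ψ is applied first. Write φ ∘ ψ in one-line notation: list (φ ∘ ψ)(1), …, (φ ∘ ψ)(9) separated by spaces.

6 5 3 4 2 7 9 1 8

(φ ∘ ψ)(x) = φ(ψ(x)). Computing each image: φ(ψ(1)) = φ(2) = 6, φ(ψ(2)) = φ(5) = 5, φ(ψ(3)) = φ(4) = 3, φ(ψ(4)) = φ(6) = 4, φ(ψ(5)) = φ(1) = 2, φ(ψ(6)) = φ(7) = 7, φ(ψ(7)) = φ(3) = 9, φ(ψ(8)) = φ(8) = 1, φ(ψ(9)) = φ(9) = 8.
Hence φ ∘ ψ = [6 5 3 4 2 7 9 1 8].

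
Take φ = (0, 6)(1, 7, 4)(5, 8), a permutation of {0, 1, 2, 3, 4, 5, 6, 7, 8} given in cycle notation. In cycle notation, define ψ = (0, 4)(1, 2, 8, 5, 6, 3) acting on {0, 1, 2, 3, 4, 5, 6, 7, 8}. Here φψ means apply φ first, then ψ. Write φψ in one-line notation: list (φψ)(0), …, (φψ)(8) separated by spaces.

3 7 8 1 2 5 4 0 6

(φψ)(x) = ψ(φ(x)). Computing each image: ψ(φ(0)) = ψ(6) = 3, ψ(φ(1)) = ψ(7) = 7, ψ(φ(2)) = ψ(2) = 8, ψ(φ(3)) = ψ(3) = 1, ψ(φ(4)) = ψ(1) = 2, ψ(φ(5)) = ψ(8) = 5, ψ(φ(6)) = ψ(0) = 4, ψ(φ(7)) = ψ(4) = 0, ψ(φ(8)) = ψ(5) = 6.
Hence φψ = [3 7 8 1 2 5 4 0 6].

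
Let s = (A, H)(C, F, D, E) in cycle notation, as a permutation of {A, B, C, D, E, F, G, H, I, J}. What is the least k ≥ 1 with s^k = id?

4

The cycle type of s is (4, 2, 1, 1, 1, 1).
The order of s is the least common multiple of its cycle lengths: lcm(4, 2) = 4.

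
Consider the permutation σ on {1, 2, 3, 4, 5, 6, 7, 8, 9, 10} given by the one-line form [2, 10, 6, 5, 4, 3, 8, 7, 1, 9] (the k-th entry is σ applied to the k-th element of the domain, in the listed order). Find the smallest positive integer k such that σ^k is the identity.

4

Writing σ as disjoint cycles, the cycle lengths are 4, 2, 2, 2.
Since disjoint cycles commute, ord(σ) = lcm(4, 2, 2, 2) = 4.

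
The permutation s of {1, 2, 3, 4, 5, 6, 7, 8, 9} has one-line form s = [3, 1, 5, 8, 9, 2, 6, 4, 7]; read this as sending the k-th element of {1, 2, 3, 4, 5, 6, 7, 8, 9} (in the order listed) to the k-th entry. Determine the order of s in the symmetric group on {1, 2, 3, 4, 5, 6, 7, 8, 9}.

14

The disjoint-cycle form of s has cycle lengths 7, 2.
Since disjoint cycles commute, ord(s) = lcm(7, 2) = 14.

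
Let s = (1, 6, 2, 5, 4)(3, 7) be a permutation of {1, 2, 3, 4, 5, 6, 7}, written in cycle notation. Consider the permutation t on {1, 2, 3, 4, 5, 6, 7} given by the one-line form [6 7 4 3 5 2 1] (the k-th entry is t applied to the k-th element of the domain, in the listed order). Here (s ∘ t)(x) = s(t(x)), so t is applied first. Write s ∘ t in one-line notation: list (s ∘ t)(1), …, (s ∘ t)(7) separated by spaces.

2 3 1 7 4 5 6

(s ∘ t)(x) = s(t(x)). Computing each image: s(t(1)) = s(6) = 2, s(t(2)) = s(7) = 3, s(t(3)) = s(4) = 1, s(t(4)) = s(3) = 7, s(t(5)) = s(5) = 4, s(t(6)) = s(2) = 5, s(t(7)) = s(1) = 6.
Hence s ∘ t = [2 3 1 7 4 5 6].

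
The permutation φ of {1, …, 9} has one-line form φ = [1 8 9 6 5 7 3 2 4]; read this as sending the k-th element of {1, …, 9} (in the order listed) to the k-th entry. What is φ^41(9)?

4

Tracing 9 → 4 → … returns to 9 after 5 steps, so 9 lies in a 5-cycle (3, 9, 4, 6, 7).
On a 5-cycle, φ^5 is the identity, so φ^41 = φ^1 there (41 ≡ 1 mod 5).
Stepping 1 place around the cycle: 9 → 4.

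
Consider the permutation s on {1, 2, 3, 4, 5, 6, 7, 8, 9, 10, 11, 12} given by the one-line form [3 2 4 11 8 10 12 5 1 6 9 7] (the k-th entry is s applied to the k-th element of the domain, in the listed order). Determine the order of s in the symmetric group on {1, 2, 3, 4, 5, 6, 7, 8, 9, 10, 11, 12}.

10

Writing s as disjoint cycles, the cycle lengths are 5, 2, 2, 2, 1.
The order of s is the least common multiple of its cycle lengths: lcm(5, 2, 2, 2) = 10.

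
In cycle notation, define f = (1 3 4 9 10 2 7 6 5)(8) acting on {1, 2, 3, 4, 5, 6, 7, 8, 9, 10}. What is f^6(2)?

2 lies in the 9-cycle (1 3 4 9 10 2 7 6 5).
Advancing 6 steps from 2: 2 → 7 → 6 → 5 → 1 → 3 → 4.

4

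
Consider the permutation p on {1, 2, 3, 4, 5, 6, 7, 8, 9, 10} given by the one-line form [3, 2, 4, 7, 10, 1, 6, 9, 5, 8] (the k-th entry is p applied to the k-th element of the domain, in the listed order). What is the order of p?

20

The disjoint-cycle form of p has cycle lengths 5, 4, 1.
The order is lcm(5, 4) = 20.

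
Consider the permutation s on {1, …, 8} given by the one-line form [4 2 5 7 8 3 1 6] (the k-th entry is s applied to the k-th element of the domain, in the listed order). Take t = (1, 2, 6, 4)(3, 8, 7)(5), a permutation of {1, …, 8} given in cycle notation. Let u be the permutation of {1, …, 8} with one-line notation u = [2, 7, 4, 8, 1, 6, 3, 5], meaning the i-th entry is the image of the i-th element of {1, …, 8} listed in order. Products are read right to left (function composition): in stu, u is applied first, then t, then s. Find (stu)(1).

Chase 1: u(1) = 2; t(2) = 6; s(6) = 3. Hence (stu)(1) = 3.

3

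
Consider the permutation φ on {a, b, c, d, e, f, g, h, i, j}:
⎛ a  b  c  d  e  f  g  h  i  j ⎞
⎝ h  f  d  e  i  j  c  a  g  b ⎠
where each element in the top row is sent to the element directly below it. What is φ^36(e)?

i

Tracing e → i → … returns to e after 5 steps, so e lies in a 5-cycle (c d e i g).
Since the cycle has length 5, φ^36 acts on it the same as φ^1 (36 mod 5 = 1).
Stepping 1 place around the cycle: e → i.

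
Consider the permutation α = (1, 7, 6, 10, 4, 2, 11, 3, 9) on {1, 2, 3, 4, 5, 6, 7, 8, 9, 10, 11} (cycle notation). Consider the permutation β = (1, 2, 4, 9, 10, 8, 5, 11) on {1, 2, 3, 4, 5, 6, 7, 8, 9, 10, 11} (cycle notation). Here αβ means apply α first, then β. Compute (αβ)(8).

(αβ)(8) = β(α(8)). α(8) = 8, then β(8) = 5. So (αβ)(8) = 5.

5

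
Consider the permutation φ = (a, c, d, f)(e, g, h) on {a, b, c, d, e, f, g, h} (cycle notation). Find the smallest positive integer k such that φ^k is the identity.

12

The disjoint cycles have lengths 4, 3, 1.
The order of φ is the least common multiple of its cycle lengths: lcm(4, 3) = 12.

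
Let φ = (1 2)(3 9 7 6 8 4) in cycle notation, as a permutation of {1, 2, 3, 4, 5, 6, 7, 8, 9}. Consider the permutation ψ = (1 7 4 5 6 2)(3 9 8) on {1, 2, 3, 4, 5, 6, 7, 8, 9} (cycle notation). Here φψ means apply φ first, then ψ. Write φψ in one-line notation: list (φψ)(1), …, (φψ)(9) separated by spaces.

Chase each element through φ then ψ: 1 → 2 → 1; 2 → 1 → 7; 3 → 9 → 8; 4 → 3 → 9; 5 → 5 → 6; 6 → 8 → 3; 7 → 6 → 2; 8 → 4 → 5; 9 → 7 → 4.
Collecting the images, φψ = [1 7 8 9 6 3 2 5 4].

1 7 8 9 6 3 2 5 4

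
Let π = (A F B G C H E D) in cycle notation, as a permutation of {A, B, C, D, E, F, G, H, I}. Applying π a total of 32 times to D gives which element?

D

D lies in the 8-cycle (A F B G C H E D).
On an 8-cycle, π^8 is the identity, so π^32 = π^0 there (32 ≡ 0 mod 8).
So π^32(D) = D.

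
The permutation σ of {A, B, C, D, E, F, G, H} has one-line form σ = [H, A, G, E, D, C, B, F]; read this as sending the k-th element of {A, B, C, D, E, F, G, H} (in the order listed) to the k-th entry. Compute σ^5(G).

C

Tracing G → B → … returns to G after 6 steps, so G lies in a 6-cycle (A H F C G B).
Advancing 5 steps from G: G → B → A → H → F → C.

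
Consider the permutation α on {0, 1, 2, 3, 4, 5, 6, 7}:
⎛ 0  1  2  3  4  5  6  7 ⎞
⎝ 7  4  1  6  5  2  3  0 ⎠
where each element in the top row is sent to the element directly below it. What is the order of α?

The disjoint-cycle form of α has cycle lengths 4, 2, 2.
The order of α is the least common multiple of its cycle lengths: lcm(4, 2, 2) = 4.

4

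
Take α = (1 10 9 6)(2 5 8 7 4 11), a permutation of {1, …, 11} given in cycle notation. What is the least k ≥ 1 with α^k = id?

12

The cycle type of α is (6, 4, 1).
Since disjoint cycles commute, ord(α) = lcm(6, 4) = 12.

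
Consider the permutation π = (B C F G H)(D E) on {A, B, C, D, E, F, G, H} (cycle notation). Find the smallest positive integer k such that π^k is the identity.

The cycle type of π is (5, 2, 1).
The order of π is the least common multiple of its cycle lengths: lcm(5, 2) = 10.

10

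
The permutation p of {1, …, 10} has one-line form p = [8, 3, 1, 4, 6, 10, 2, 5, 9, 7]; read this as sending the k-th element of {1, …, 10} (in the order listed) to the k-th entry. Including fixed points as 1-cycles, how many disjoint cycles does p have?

The cycle decomposition is (1 8 5 6 10 7 2 3)(4)(9), which has 3 cycles (counting 1-cycles).

3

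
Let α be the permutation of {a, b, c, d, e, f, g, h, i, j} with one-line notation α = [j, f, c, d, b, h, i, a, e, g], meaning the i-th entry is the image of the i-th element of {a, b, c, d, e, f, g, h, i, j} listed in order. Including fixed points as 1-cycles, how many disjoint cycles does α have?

3

The cycle decomposition is (a, j, g, i, e, b, f, h)(c)(d), which has 3 cycles (counting 1-cycles).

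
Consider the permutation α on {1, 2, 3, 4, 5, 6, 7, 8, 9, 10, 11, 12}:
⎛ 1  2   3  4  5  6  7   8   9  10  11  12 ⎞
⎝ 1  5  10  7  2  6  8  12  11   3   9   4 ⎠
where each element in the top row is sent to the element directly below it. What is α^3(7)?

4

Tracing 7 → 8 → … returns to 7 after 4 steps, so 7 lies in a 4-cycle (4, 7, 8, 12).
Stepping 3 places around the cycle: 7 → 8 → 12 → 4.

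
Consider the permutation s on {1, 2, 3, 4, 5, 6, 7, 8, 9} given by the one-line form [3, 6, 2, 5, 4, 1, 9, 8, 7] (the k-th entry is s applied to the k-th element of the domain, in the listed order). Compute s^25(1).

3

Tracing 1 → 3 → … returns to 1 after 4 steps, so 1 lies in a 4-cycle (1, 3, 2, 6).
Powers repeat with period 4 on this cycle, and 25 mod 4 = 1, so s^25(1) = s^1(1).
Advancing 1 step from 1: 1 → 3.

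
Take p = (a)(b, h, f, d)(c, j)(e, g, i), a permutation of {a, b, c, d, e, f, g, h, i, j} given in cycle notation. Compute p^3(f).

f lies in the 4-cycle (b, h, f, d).
Stepping 3 places around the cycle: f → d → b → h.

h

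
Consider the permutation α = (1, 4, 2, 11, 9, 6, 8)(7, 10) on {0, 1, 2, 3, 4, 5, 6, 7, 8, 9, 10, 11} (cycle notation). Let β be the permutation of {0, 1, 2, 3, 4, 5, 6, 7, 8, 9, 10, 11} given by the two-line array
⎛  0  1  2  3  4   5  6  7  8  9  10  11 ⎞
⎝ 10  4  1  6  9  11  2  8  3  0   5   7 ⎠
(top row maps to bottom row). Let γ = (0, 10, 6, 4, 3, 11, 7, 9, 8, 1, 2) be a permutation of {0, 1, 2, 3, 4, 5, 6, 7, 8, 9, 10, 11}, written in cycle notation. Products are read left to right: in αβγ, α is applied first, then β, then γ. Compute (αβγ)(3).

Chase 3: α(3) = 3; β(3) = 6; γ(6) = 4. Hence (αβγ)(3) = 4.

4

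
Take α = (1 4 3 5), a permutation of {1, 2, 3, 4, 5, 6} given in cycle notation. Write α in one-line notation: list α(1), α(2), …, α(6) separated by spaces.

Image by image: 1→4, 2→2, 3→5, 4→3, 5→1, 6→6.
Listing these in domain order gives 4 2 5 3 1 6.

4 2 5 3 1 6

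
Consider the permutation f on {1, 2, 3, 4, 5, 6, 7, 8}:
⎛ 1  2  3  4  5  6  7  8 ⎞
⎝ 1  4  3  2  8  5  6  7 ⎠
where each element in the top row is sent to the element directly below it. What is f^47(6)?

7

Tracing 6 → 5 → … returns to 6 after 4 steps, so 6 lies in a 4-cycle (5, 8, 7, 6).
Since the cycle has length 4, f^47 acts on it the same as f^3 (47 mod 4 = 3).
Stepping 3 places around the cycle: 6 → 5 → 8 → 7.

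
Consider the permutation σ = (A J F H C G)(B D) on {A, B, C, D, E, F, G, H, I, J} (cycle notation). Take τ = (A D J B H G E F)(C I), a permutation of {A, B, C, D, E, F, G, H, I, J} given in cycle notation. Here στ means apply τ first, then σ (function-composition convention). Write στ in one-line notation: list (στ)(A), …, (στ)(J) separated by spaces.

For each element, apply τ then σ: A → D → B; B → H → C; C → I → I; D → J → F; E → F → H; F → A → J; G → E → E; H → G → A; I → C → G; J → B → D.
So στ in one-line form is B C I F H J E A G D.

B C I F H J E A G D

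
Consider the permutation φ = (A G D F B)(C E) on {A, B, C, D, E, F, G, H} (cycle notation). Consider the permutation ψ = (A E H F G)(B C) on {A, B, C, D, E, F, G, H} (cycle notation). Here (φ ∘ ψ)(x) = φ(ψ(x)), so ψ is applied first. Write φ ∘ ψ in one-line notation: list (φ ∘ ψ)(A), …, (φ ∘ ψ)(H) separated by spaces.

For each element, apply ψ then φ: A → E → C; B → C → E; C → B → A; D → D → F; E → H → H; F → G → D; G → A → G; H → F → B.
So φ ∘ ψ in one-line form is C E A F H D G B.

C E A F H D G B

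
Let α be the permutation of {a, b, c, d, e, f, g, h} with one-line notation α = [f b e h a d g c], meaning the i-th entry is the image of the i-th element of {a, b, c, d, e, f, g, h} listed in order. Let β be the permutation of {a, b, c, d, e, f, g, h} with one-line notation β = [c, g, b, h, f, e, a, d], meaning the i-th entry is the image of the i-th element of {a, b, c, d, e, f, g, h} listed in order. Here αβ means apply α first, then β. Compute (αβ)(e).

(αβ)(e) = β(α(e)). α(e) = a, then β(a) = c. So (αβ)(e) = c.

c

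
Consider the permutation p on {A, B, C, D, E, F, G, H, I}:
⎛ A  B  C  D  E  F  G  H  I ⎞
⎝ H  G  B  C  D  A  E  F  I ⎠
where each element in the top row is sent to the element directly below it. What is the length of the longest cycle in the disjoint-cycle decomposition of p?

Decomposing into disjoint cycles gives (A H F)(B G E D C); the longest has length 5.

5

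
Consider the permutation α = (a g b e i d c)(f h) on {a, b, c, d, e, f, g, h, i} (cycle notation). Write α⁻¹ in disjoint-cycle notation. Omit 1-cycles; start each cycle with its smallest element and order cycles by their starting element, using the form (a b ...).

(a c d i e b g)(f h)

The inverse reverses each cycle.
After reversing and putting each cycle's least element first, α⁻¹ = (a c d i e b g)(f h).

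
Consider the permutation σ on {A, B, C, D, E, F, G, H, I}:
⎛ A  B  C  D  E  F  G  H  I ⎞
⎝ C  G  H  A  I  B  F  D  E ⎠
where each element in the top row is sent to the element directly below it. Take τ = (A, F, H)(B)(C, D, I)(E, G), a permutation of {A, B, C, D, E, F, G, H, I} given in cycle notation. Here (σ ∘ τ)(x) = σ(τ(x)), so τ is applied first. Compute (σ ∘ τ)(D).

E

First apply τ: τ(D) = I, then σ(I) = E. Thus (σ ∘ τ)(D) = E.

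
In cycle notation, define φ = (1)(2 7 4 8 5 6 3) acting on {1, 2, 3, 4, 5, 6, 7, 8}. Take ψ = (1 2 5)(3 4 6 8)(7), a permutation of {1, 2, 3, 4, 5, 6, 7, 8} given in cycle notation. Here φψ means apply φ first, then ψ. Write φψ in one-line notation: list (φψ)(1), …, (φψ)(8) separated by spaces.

2 7 5 3 8 4 6 1

(φψ)(x) = ψ(φ(x)). Computing each image: ψ(φ(1)) = ψ(1) = 2, ψ(φ(2)) = ψ(7) = 7, ψ(φ(3)) = ψ(2) = 5, ψ(φ(4)) = ψ(8) = 3, ψ(φ(5)) = ψ(6) = 8, ψ(φ(6)) = ψ(3) = 4, ψ(φ(7)) = ψ(4) = 6, ψ(φ(8)) = ψ(5) = 1.
Hence φψ = [2 7 5 3 8 4 6 1].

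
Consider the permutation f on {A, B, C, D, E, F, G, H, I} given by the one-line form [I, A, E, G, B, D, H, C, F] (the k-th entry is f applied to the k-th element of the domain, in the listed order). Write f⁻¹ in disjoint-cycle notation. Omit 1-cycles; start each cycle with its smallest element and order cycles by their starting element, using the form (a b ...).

The cycle decomposition of f is (A I F D G H C E B).
Reversing each cycle (and rotating so the smallest element leads) gives f⁻¹ = (A B E C H G D F I).

(A B E C H G D F I)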